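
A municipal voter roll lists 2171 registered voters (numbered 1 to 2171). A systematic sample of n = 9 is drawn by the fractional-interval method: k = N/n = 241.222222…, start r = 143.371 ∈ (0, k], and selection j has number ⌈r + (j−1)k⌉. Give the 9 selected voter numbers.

144, 385, 626, 868, 1109, 1350, 1591, 1832, 2074

j=1: r + 0k = 143.371 → ⌈·⌉ = 144
j=2: r + 1k = 384.593222… → ⌈·⌉ = 385
j=3: r + 2k = 625.815444… → ⌈·⌉ = 626
j=4: r + 3k = 867.037666… → ⌈·⌉ = 868
j=5: r + 4k = 1108.259888… → ⌈·⌉ = 1109
j=6: r + 5k = 1349.482111… → ⌈·⌉ = 1350
j=7: r + 6k = 1590.704333… → ⌈·⌉ = 1591
j=8: r + 7k = 1831.926555… → ⌈·⌉ = 1832
j=9: r + 8k = 2073.148777… → ⌈·⌉ = 2074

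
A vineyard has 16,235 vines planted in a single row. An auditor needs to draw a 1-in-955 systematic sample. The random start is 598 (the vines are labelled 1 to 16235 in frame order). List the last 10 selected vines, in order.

7283, 8238, 9193, 10148, 11103, 12058, 13013, 13968, 14923, 15878

8th selection = 598 + 7×955 = 7283
9th: 7283 + 955 = 8238
10th: 8238 + 955 = 9193
11th: 9193 + 955 = 10148
12th: 10148 + 955 = 11103
13th: 11103 + 955 = 12058
14th: 12058 + 955 = 13013
15th: 13013 + 955 = 13968
16th: 13968 + 955 = 14923
17th: 14923 + 955 = 15878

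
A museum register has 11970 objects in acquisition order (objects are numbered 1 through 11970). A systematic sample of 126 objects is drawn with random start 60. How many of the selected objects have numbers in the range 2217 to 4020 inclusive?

k = 11970/126 = 95
First selection ≥ 2217: 60 + ⌈(2217−60)/95⌉·95 = 60 + 23×95 = 2245
Last selection ≤ 4020: 60 + ⌊(4020−60)/95⌋·95 = 60 + 41×95 = 3955
Count = 41 − 23 + 1 = 19

19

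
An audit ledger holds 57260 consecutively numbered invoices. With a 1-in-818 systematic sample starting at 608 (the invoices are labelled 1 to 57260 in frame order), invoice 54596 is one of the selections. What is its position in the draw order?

k = 818
position = (54596 − 608)/818 + 1 = 53988/818 + 1 = 66 + 1 = 67

67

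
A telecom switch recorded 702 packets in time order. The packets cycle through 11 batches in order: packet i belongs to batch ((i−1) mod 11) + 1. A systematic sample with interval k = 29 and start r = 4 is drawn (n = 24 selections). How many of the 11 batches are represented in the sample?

11

Consecutive selections differ by k = 29, so their batch numbers differ by 29 mod 11 = 7.
gcd(29, 11) = 1, so the sample visits 11/1 = 11 distinct residues mod 11.
Start 4 is batch 4; the batches hit are 1, 2, 3, 4, 5, 6, 7, 8, 9, 10, 11.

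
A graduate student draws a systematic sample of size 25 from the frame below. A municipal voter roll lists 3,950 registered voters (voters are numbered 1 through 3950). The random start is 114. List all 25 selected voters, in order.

k = N/n = 3950/25 = 158
voter 1: 114
voter 2: 114 + 158 = 272
voter 3: 272 + 158 = 430
voter 4: 430 + 158 = 588
voter 5: 588 + 158 = 746
voter 6: 746 + 158 = 904
voter 7: 904 + 158 = 1062
voter 8: 1062 + 158 = 1220
voter 9: 1220 + 158 = 1378
voter 10: 1378 + 158 = 1536
voter 11: 1536 + 158 = 1694
voter 12: 1694 + 158 = 1852
voter 13: 1852 + 158 = 2010
voter 14: 2010 + 158 = 2168
voter 15: 2168 + 158 = 2326
voter 16: 2326 + 158 = 2484
voter 17: 2484 + 158 = 2642
voter 18: 2642 + 158 = 2800
voter 19: 2800 + 158 = 2958
voter 20: 2958 + 158 = 3116
voter 21: 3116 + 158 = 3274
voter 22: 3274 + 158 = 3432
voter 23: 3432 + 158 = 3590
voter 24: 3590 + 158 = 3748
voter 25: 3748 + 158 = 3906

114, 272, 430, 588, 746, 904, 1062, 1220, 1378, 1536, 1694, 1852, 2010, 2168, 2326, 2484, 2642, 2800, 2958, 3116, 3274, 3432, 3590, 3748, 3906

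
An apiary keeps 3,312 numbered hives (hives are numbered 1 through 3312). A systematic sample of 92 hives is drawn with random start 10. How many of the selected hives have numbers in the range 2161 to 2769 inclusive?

k = 3312/92 = 36
First selection ≥ 2161: 10 + ⌈(2161−10)/36⌉·36 = 10 + 60×36 = 2170
Last selection ≤ 2769: 10 + ⌊(2769−10)/36⌋·36 = 10 + 76×36 = 2746
Count = 76 − 60 + 1 = 17

17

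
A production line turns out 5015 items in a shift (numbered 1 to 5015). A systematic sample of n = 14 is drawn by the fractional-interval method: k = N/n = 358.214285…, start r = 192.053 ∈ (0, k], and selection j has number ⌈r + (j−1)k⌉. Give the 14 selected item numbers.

j=1: r + 0k = 192.053 → ⌈·⌉ = 193
j=2: r + 1k = 550.267285… → ⌈·⌉ = 551
j=3: r + 2k = 908.481571… → ⌈·⌉ = 909
j=4: r + 3k = 1266.695857… → ⌈·⌉ = 1267
j=5: r + 4k = 1624.910142… → ⌈·⌉ = 1625
j=6: r + 5k = 1983.124428… → ⌈·⌉ = 1984
j=7: r + 6k = 2341.338714… → ⌈·⌉ = 2342
j=8: r + 7k = 2699.553 → ⌈·⌉ = 2700
j=9: r + 8k = 3057.767285… → ⌈·⌉ = 3058
j=10: r + 9k = 3415.981571… → ⌈·⌉ = 3416
j=11: r + 10k = 3774.195857… → ⌈·⌉ = 3775
j=12: r + 11k = 4132.410142… → ⌈·⌉ = 4133
j=13: r + 12k = 4490.624428… → ⌈·⌉ = 4491
j=14: r + 13k = 4848.838714… → ⌈·⌉ = 4849

193, 551, 909, 1267, 1625, 1984, 2342, 2700, 3058, 3416, 3775, 4133, 4491, 4849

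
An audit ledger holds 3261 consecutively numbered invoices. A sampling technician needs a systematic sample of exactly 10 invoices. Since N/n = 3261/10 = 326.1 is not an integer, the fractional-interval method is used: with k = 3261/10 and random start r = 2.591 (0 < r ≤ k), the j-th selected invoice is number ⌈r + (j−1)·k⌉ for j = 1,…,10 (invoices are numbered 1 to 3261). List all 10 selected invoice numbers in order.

j=1: r + 0k = 2.591 → ⌈·⌉ = 3
j=2: r + 1k = 328.691 → ⌈·⌉ = 329
j=3: r + 2k = 654.791 → ⌈·⌉ = 655
j=4: r + 3k = 980.891 → ⌈·⌉ = 981
j=5: r + 4k = 1306.991 → ⌈·⌉ = 1307
j=6: r + 5k = 1633.091 → ⌈·⌉ = 1634
j=7: r + 6k = 1959.191 → ⌈·⌉ = 1960
j=8: r + 7k = 2285.291 → ⌈·⌉ = 2286
j=9: r + 8k = 2611.391 → ⌈·⌉ = 2612
j=10: r + 9k = 2937.491 → ⌈·⌉ = 2938

3, 329, 655, 981, 1307, 1634, 1960, 2286, 2612, 2938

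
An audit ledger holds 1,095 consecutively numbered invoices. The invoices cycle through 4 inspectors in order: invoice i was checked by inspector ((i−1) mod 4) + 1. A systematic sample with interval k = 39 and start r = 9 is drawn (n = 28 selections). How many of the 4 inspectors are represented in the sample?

Consecutive selections differ by k = 39, so their inspector numbers differ by 39 mod 4 = 3.
gcd(39, 4) = 1, so the sample visits 4/1 = 4 distinct residues mod 4.
Start 9 is inspector 1; the inspectors hit are 1, 2, 3, 4.

4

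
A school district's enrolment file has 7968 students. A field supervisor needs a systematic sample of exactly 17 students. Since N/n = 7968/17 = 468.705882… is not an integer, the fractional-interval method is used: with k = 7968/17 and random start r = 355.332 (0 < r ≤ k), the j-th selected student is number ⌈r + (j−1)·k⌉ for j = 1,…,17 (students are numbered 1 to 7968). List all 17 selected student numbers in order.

356, 825, 1293, 1762, 2231, 2699, 3168, 3637, 4105, 4574, 5043, 5512, 5980, 6449, 6918, 7386, 7855

j=1: r + 0k = 355.332 → ⌈·⌉ = 356
j=2: r + 1k = 824.037882… → ⌈·⌉ = 825
j=3: r + 2k = 1292.743764… → ⌈·⌉ = 1293
j=4: r + 3k = 1761.449647… → ⌈·⌉ = 1762
j=5: r + 4k = 2230.155529… → ⌈·⌉ = 2231
j=6: r + 5k = 2698.861411… → ⌈·⌉ = 2699
j=7: r + 6k = 3167.567294… → ⌈·⌉ = 3168
j=8: r + 7k = 3636.273176… → ⌈·⌉ = 3637
j=9: r + 8k = 4104.979058… → ⌈·⌉ = 4105
j=10: r + 9k = 4573.684941… → ⌈·⌉ = 4574
j=11: r + 10k = 5042.390823… → ⌈·⌉ = 5043
j=12: r + 11k = 5511.096705… → ⌈·⌉ = 5512
j=13: r + 12k = 5979.802588… → ⌈·⌉ = 5980
j=14: r + 13k = 6448.508470… → ⌈·⌉ = 6449
j=15: r + 14k = 6917.214352… → ⌈·⌉ = 6918
j=16: r + 15k = 7385.920235… → ⌈·⌉ = 7386
j=17: r + 16k = 7854.626117… → ⌈·⌉ = 7855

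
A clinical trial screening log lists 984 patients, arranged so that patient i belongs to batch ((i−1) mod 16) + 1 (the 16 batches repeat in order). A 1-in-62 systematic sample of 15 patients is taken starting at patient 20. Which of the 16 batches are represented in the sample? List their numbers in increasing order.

Consecutive selections differ by k = 62, so their batch numbers differ by 62 mod 16 = 14.
gcd(62, 16) = 2, so the sample visits 16/2 = 8 distinct residues mod 16.
Start 20 is batch 4; the batches hit are 2, 4, 6, 8, 10, 12, 14, 16.

2, 4, 6, 8, 10, 12, 14, 16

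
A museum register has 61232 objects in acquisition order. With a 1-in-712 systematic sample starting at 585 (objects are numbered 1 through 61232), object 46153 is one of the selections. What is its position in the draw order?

65

k = 712
position = (46153 − 585)/712 + 1 = 45568/712 + 1 = 64 + 1 = 65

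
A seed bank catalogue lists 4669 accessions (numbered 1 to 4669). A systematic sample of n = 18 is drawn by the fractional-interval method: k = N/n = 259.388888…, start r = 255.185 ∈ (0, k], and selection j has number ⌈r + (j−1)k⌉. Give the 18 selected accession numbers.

256, 515, 774, 1034, 1293, 1553, 1812, 2071, 2331, 2590, 2850, 3109, 3368, 3628, 3887, 4147, 4406, 4665

j=1: r + 0k = 255.185 → ⌈·⌉ = 256
j=2: r + 1k = 514.573888… → ⌈·⌉ = 515
j=3: r + 2k = 773.962777… → ⌈·⌉ = 774
j=4: r + 3k = 1033.351666… → ⌈·⌉ = 1034
j=5: r + 4k = 1292.740555… → ⌈·⌉ = 1293
j=6: r + 5k = 1552.129444… → ⌈·⌉ = 1553
j=7: r + 6k = 1811.518333… → ⌈·⌉ = 1812
j=8: r + 7k = 2070.907222… → ⌈·⌉ = 2071
j=9: r + 8k = 2330.296111… → ⌈·⌉ = 2331
j=10: r + 9k = 2589.685 → ⌈·⌉ = 2590
j=11: r + 10k = 2849.073888… → ⌈·⌉ = 2850
j=12: r + 11k = 3108.462777… → ⌈·⌉ = 3109
j=13: r + 12k = 3367.851666… → ⌈·⌉ = 3368
j=14: r + 13k = 3627.240555… → ⌈·⌉ = 3628
j=15: r + 14k = 3886.629444… → ⌈·⌉ = 3887
j=16: r + 15k = 4146.018333… → ⌈·⌉ = 4147
j=17: r + 16k = 4405.407222… → ⌈·⌉ = 4406
j=18: r + 17k = 4664.796111… → ⌈·⌉ = 4665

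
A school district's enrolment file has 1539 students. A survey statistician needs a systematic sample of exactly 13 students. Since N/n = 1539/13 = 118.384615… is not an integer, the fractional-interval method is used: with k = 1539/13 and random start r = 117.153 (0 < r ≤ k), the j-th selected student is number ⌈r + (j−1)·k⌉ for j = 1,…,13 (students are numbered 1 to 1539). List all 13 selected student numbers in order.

j=1: r + 0k = 117.153 → ⌈·⌉ = 118
j=2: r + 1k = 235.537615… → ⌈·⌉ = 236
j=3: r + 2k = 353.922230… → ⌈·⌉ = 354
j=4: r + 3k = 472.306846… → ⌈·⌉ = 473
j=5: r + 4k = 590.691461… → ⌈·⌉ = 591
j=6: r + 5k = 709.076076… → ⌈·⌉ = 710
j=7: r + 6k = 827.460692… → ⌈·⌉ = 828
j=8: r + 7k = 945.845307… → ⌈·⌉ = 946
j=9: r + 8k = 1064.229923… → ⌈·⌉ = 1065
j=10: r + 9k = 1182.614538… → ⌈·⌉ = 1183
j=11: r + 10k = 1300.999153… → ⌈·⌉ = 1301
j=12: r + 11k = 1419.383769… → ⌈·⌉ = 1420
j=13: r + 12k = 1537.768384… → ⌈·⌉ = 1538

118, 236, 354, 473, 591, 710, 828, 946, 1065, 1183, 1301, 1420, 1538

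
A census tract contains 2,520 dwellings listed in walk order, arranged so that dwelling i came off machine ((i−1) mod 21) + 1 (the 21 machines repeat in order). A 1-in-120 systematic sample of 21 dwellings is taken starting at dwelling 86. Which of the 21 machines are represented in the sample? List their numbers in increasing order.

2, 5, 8, 11, 14, 17, 20

Consecutive selections differ by k = 120, so their machine numbers differ by 120 mod 21 = 15.
gcd(120, 21) = 3, so the sample visits 21/3 = 7 distinct residues mod 21.
Start 86 is machine 2; the machines hit are 2, 5, 8, 11, 14, 17, 20.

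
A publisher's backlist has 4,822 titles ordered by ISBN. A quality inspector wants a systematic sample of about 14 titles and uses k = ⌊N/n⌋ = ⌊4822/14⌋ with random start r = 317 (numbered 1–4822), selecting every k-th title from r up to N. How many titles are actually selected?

14

k = ⌊4822/14⌋ = 344
Achieved size = ⌊(4822 − 317)/344⌋ + 1 = ⌊4505/344⌋ + 1 = 13 + 1 = 14
(last selection: 317 + 13×344 = 4789 ≤ 4822; next would be 5133 > 4822)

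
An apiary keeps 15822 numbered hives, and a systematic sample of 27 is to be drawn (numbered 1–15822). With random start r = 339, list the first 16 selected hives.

k = N/n = 15822/27 = 586
hive 1: 339
hive 2: 339 + 586 = 925
hive 3: 925 + 586 = 1511
hive 4: 1511 + 586 = 2097
hive 5: 2097 + 586 = 2683
hive 6: 2683 + 586 = 3269
hive 7: 3269 + 586 = 3855
hive 8: 3855 + 586 = 4441
hive 9: 4441 + 586 = 5027
hive 10: 5027 + 586 = 5613
hive 11: 5613 + 586 = 6199
hive 12: 6199 + 586 = 6785
hive 13: 6785 + 586 = 7371
hive 14: 7371 + 586 = 7957
hive 15: 7957 + 586 = 8543
hive 16: 8543 + 586 = 9129

339, 925, 1511, 2097, 2683, 3269, 3855, 4441, 5027, 5613, 6199, 6785, 7371, 7957, 8543, 9129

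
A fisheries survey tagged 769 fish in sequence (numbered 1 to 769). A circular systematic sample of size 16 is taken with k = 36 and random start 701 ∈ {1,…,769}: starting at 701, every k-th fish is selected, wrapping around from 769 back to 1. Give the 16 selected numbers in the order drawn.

Selection 1: 701
Selection 2: 701 + 36 = 737
Selection 3: 737 + 36 = 773 → 773 − 769 = 4
Selection 4: 4 + 36 = 40
Selection 5: 40 + 36 = 76
Selection 6: 76 + 36 = 112
Selection 7: 112 + 36 = 148
Selection 8: 148 + 36 = 184
Selection 9: 184 + 36 = 220
Selection 10: 220 + 36 = 256
Selection 11: 256 + 36 = 292
Selection 12: 292 + 36 = 328
Selection 13: 328 + 36 = 364
Selection 14: 364 + 36 = 400
Selection 15: 400 + 36 = 436
Selection 16: 436 + 36 = 472

701, 737, 4, 40, 76, 112, 148, 184, 220, 256, 292, 328, 364, 400, 436, 472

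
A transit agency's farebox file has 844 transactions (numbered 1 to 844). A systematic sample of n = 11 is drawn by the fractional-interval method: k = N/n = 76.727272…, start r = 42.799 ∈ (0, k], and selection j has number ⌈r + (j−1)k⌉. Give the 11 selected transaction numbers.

43, 120, 197, 273, 350, 427, 504, 580, 657, 734, 811

j=1: r + 0k = 42.799 → ⌈·⌉ = 43
j=2: r + 1k = 119.526272… → ⌈·⌉ = 120
j=3: r + 2k = 196.253545… → ⌈·⌉ = 197
j=4: r + 3k = 272.980818… → ⌈·⌉ = 273
j=5: r + 4k = 349.708090… → ⌈·⌉ = 350
j=6: r + 5k = 426.435363… → ⌈·⌉ = 427
j=7: r + 6k = 503.162636… → ⌈·⌉ = 504
j=8: r + 7k = 579.889909… → ⌈·⌉ = 580
j=9: r + 8k = 656.617181… → ⌈·⌉ = 657
j=10: r + 9k = 733.344454… → ⌈·⌉ = 734
j=11: r + 10k = 810.071727… → ⌈·⌉ = 811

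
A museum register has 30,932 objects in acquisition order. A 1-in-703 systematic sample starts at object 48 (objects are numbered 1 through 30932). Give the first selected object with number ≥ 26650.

k = 703
Steps past start: ⌈(26650 − 48)/703⌉ = ⌈26602/703⌉ = 38
Selected object: 48 + 38×703 = 26762

26762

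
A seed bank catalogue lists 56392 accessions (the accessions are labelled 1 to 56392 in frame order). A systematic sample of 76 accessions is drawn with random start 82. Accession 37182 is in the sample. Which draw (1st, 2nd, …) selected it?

k = 56392/76 = 742
position = (37182 − 82)/742 + 1 = 37100/742 + 1 = 50 + 1 = 51

51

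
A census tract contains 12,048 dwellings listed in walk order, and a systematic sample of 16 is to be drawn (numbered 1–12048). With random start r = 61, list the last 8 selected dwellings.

6085, 6838, 7591, 8344, 9097, 9850, 10603, 11356

k = N/n = 12048/16 = 753
9th selection = 61 + 8×753 = 6085
10th: 6085 + 753 = 6838
11th: 6838 + 753 = 7591
12th: 7591 + 753 = 8344
13th: 8344 + 753 = 9097
14th: 9097 + 753 = 9850
15th: 9850 + 753 = 10603
16th: 10603 + 753 = 11356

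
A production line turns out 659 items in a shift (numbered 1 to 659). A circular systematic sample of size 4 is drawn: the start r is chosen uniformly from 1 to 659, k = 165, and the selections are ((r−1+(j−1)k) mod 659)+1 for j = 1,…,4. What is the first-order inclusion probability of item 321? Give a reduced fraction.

4/659

For each position j, as r ranges over 1…659 the j-th selection hits every item exactly once, so item 321 is selected for exactly 4 of the 659 starts.
Inclusion probability = 4/659.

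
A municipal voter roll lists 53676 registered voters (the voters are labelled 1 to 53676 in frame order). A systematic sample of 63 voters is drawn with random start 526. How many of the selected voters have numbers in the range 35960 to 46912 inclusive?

k = 53676/63 = 852
First selection ≥ 35960: 526 + ⌈(35960−526)/852⌉·852 = 526 + 42×852 = 36310
Last selection ≤ 46912: 526 + ⌊(46912−526)/852⌋·852 = 526 + 54×852 = 46534
Count = 54 − 42 + 1 = 13

13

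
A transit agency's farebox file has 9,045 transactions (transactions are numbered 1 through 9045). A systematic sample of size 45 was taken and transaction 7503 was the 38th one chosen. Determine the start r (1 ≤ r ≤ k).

66

k = 9045/45 = 201
r = 7503 − (38−1)×201 = 7503 − 7437 = 66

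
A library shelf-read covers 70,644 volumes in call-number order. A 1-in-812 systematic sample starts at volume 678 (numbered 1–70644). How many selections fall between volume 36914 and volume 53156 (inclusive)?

20

k = 812
First selection ≥ 36914: 678 + ⌈(36914−678)/812⌉·812 = 678 + 45×812 = 37218
Last selection ≤ 53156: 678 + ⌊(53156−678)/812⌋·812 = 678 + 64×812 = 52646
Count = 64 − 45 + 1 = 20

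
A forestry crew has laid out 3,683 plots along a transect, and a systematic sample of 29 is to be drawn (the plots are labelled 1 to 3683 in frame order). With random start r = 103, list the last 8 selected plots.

2770, 2897, 3024, 3151, 3278, 3405, 3532, 3659

k = N/n = 3683/29 = 127
22nd selection = 103 + 21×127 = 2770
23rd: 2770 + 127 = 2897
24th: 2897 + 127 = 3024
25th: 3024 + 127 = 3151
26th: 3151 + 127 = 3278
27th: 3278 + 127 = 3405
28th: 3405 + 127 = 3532
29th: 3532 + 127 = 3659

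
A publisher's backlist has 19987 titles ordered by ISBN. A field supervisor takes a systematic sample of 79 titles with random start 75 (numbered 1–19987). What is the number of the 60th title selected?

k = 19987/79 = 253
60th selection = r + (60−1)·k = 75 + 59×253 = 75 + 14927 = 15002

15002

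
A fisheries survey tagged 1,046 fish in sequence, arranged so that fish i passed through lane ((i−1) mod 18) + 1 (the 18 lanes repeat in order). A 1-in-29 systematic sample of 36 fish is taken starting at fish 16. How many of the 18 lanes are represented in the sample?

Consecutive selections differ by k = 29, so their lane numbers differ by 29 mod 18 = 11.
gcd(29, 18) = 1, so the sample visits 18/1 = 18 distinct residues mod 18.
Start 16 is lane 16; the lanes hit are 1, 2, 3, 4, 5, 6, 7, 8, 9, 10, 11, 12, 13, 14, 15, 16, 17, 18.

18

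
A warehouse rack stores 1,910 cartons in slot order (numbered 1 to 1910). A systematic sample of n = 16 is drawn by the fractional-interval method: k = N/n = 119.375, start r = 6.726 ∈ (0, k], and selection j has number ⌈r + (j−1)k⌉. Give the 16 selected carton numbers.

j=1: r + 0k = 6.726 → ⌈·⌉ = 7
j=2: r + 1k = 126.101 → ⌈·⌉ = 127
j=3: r + 2k = 245.476 → ⌈·⌉ = 246
j=4: r + 3k = 364.851 → ⌈·⌉ = 365
j=5: r + 4k = 484.226 → ⌈·⌉ = 485
j=6: r + 5k = 603.601 → ⌈·⌉ = 604
j=7: r + 6k = 722.976 → ⌈·⌉ = 723
j=8: r + 7k = 842.351 → ⌈·⌉ = 843
j=9: r + 8k = 961.726 → ⌈·⌉ = 962
j=10: r + 9k = 1081.101 → ⌈·⌉ = 1082
j=11: r + 10k = 1200.476 → ⌈·⌉ = 1201
j=12: r + 11k = 1319.851 → ⌈·⌉ = 1320
j=13: r + 12k = 1439.226 → ⌈·⌉ = 1440
j=14: r + 13k = 1558.601 → ⌈·⌉ = 1559
j=15: r + 14k = 1677.976 → ⌈·⌉ = 1678
j=16: r + 15k = 1797.351 → ⌈·⌉ = 1798

7, 127, 246, 365, 485, 604, 723, 843, 962, 1082, 1201, 1320, 1440, 1559, 1678, 1798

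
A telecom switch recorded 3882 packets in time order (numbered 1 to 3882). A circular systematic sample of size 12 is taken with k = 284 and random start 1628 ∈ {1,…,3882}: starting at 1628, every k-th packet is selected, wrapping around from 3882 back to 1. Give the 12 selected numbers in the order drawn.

1628, 1912, 2196, 2480, 2764, 3048, 3332, 3616, 18, 302, 586, 870

Selection 1: 1628
Selection 2: 1628 + 284 = 1912
Selection 3: 1912 + 284 = 2196
Selection 4: 2196 + 284 = 2480
Selection 5: 2480 + 284 = 2764
Selection 6: 2764 + 284 = 3048
Selection 7: 3048 + 284 = 3332
Selection 8: 3332 + 284 = 3616
Selection 9: 3616 + 284 = 3900 → 3900 − 3882 = 18
Selection 10: 18 + 284 = 302
Selection 11: 302 + 284 = 586
Selection 12: 586 + 284 = 870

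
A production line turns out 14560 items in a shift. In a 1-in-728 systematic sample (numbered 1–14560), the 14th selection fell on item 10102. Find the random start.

k = 728
r = 10102 − (14−1)×728 = 10102 − 9464 = 638

638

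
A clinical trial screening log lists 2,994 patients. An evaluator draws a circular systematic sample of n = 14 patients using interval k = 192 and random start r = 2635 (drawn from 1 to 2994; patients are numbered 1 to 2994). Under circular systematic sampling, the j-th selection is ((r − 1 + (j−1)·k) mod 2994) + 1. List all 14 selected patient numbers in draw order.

2635, 2827, 25, 217, 409, 601, 793, 985, 1177, 1369, 1561, 1753, 1945, 2137

Selection 1: 2635
Selection 2: 2635 + 192 = 2827
Selection 3: 2827 + 192 = 3019 → 3019 − 2994 = 25
Selection 4: 25 + 192 = 217
Selection 5: 217 + 192 = 409
Selection 6: 409 + 192 = 601
Selection 7: 601 + 192 = 793
Selection 8: 793 + 192 = 985
Selection 9: 985 + 192 = 1177
Selection 10: 1177 + 192 = 1369
Selection 11: 1369 + 192 = 1561
Selection 12: 1561 + 192 = 1753
Selection 13: 1753 + 192 = 1945
Selection 14: 1945 + 192 = 2137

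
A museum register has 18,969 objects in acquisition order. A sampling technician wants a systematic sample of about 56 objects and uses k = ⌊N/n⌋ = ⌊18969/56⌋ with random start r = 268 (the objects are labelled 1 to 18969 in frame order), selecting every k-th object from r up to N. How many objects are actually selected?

56

k = ⌊18969/56⌋ = 338
Achieved size = ⌊(18969 − 268)/338⌋ + 1 = ⌊18701/338⌋ + 1 = 55 + 1 = 56
(last selection: 268 + 55×338 = 18858 ≤ 18969; next would be 19196 > 18969)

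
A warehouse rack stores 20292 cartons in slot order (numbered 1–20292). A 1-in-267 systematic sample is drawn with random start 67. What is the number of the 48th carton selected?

12616

k = 267
48th selection = r + (48−1)·k = 67 + 47×267 = 67 + 12549 = 12616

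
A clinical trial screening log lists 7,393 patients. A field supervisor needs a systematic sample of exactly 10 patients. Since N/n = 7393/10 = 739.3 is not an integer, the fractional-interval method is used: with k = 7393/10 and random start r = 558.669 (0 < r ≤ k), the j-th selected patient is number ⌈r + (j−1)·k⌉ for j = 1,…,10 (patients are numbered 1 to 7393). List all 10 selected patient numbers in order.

559, 1298, 2038, 2777, 3516, 4256, 4995, 5734, 6474, 7213

j=1: r + 0k = 558.669 → ⌈·⌉ = 559
j=2: r + 1k = 1297.969 → ⌈·⌉ = 1298
j=3: r + 2k = 2037.269 → ⌈·⌉ = 2038
j=4: r + 3k = 2776.569 → ⌈·⌉ = 2777
j=5: r + 4k = 3515.869 → ⌈·⌉ = 3516
j=6: r + 5k = 4255.169 → ⌈·⌉ = 4256
j=7: r + 6k = 4994.469 → ⌈·⌉ = 4995
j=8: r + 7k = 5733.769 → ⌈·⌉ = 5734
j=9: r + 8k = 6473.069 → ⌈·⌉ = 6474
j=10: r + 9k = 7212.369 → ⌈·⌉ = 7213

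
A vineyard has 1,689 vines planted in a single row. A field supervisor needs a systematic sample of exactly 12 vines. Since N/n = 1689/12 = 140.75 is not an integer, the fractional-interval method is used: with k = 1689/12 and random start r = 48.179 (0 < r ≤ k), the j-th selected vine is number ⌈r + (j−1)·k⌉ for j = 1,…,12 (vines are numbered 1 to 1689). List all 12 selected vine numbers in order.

j=1: r + 0k = 48.179 → ⌈·⌉ = 49
j=2: r + 1k = 188.929 → ⌈·⌉ = 189
j=3: r + 2k = 329.679 → ⌈·⌉ = 330
j=4: r + 3k = 470.429 → ⌈·⌉ = 471
j=5: r + 4k = 611.179 → ⌈·⌉ = 612
j=6: r + 5k = 751.929 → ⌈·⌉ = 752
j=7: r + 6k = 892.679 → ⌈·⌉ = 893
j=8: r + 7k = 1033.429 → ⌈·⌉ = 1034
j=9: r + 8k = 1174.179 → ⌈·⌉ = 1175
j=10: r + 9k = 1314.929 → ⌈·⌉ = 1315
j=11: r + 10k = 1455.679 → ⌈·⌉ = 1456
j=12: r + 11k = 1596.429 → ⌈·⌉ = 1597

49, 189, 330, 471, 612, 752, 893, 1034, 1175, 1315, 1456, 1597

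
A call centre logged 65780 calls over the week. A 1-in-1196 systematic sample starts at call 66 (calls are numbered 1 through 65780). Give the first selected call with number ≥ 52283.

k = 1196
Steps past start: ⌈(52283 − 66)/1196⌉ = ⌈52217/1196⌉ = 44
Selected call: 66 + 44×1196 = 52690

52690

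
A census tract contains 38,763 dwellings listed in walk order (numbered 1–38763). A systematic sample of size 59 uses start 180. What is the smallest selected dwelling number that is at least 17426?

k = 38763/59 = 657
Steps past start: ⌈(17426 − 180)/657⌉ = ⌈17246/657⌉ = 27
Selected dwelling: 180 + 27×657 = 17919

17919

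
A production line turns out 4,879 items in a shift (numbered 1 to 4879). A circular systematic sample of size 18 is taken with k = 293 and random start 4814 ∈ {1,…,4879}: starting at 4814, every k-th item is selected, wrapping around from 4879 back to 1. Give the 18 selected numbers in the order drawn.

Selection 1: 4814
Selection 2: 4814 + 293 = 5107 → 5107 − 4879 = 228
Selection 3: 228 + 293 = 521
Selection 4: 521 + 293 = 814
Selection 5: 814 + 293 = 1107
Selection 6: 1107 + 293 = 1400
Selection 7: 1400 + 293 = 1693
Selection 8: 1693 + 293 = 1986
Selection 9: 1986 + 293 = 2279
Selection 10: 2279 + 293 = 2572
Selection 11: 2572 + 293 = 2865
Selection 12: 2865 + 293 = 3158
Selection 13: 3158 + 293 = 3451
Selection 14: 3451 + 293 = 3744
Selection 15: 3744 + 293 = 4037
Selection 16: 4037 + 293 = 4330
Selection 17: 4330 + 293 = 4623
Selection 18: 4623 + 293 = 4916 → 4916 − 4879 = 37

4814, 228, 521, 814, 1107, 1400, 1693, 1986, 2279, 2572, 2865, 3158, 3451, 3744, 4037, 4330, 4623, 37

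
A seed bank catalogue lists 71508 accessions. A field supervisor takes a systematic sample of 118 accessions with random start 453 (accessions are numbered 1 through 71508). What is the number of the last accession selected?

71355

k = 71508/118 = 606
118th selection = r + (118−1)·k = 453 + 117×606 = 453 + 70902 = 71355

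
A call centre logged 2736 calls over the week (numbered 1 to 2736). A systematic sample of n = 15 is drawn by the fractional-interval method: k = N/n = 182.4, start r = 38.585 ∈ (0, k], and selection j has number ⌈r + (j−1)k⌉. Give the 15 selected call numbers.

39, 221, 404, 586, 769, 951, 1133, 1316, 1498, 1681, 1863, 2045, 2228, 2410, 2593

j=1: r + 0k = 38.585 → ⌈·⌉ = 39
j=2: r + 1k = 220.985 → ⌈·⌉ = 221
j=3: r + 2k = 403.385 → ⌈·⌉ = 404
j=4: r + 3k = 585.785 → ⌈·⌉ = 586
j=5: r + 4k = 768.185 → ⌈·⌉ = 769
j=6: r + 5k = 950.585 → ⌈·⌉ = 951
j=7: r + 6k = 1132.985 → ⌈·⌉ = 1133
j=8: r + 7k = 1315.385 → ⌈·⌉ = 1316
j=9: r + 8k = 1497.785 → ⌈·⌉ = 1498
j=10: r + 9k = 1680.185 → ⌈·⌉ = 1681
j=11: r + 10k = 1862.585 → ⌈·⌉ = 1863
j=12: r + 11k = 2044.985 → ⌈·⌉ = 2045
j=13: r + 12k = 2227.385 → ⌈·⌉ = 2228
j=14: r + 13k = 2409.785 → ⌈·⌉ = 2410
j=15: r + 14k = 2592.185 → ⌈·⌉ = 2593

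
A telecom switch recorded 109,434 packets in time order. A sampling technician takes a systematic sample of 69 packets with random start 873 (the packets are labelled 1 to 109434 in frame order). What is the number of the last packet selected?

k = 109434/69 = 1586
69th selection = r + (69−1)·k = 873 + 68×1586 = 873 + 107848 = 108721

108721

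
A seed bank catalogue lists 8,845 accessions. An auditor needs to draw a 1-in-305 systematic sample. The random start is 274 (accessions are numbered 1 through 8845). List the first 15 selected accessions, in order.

accession 1: 274
accession 2: 274 + 305 = 579
accession 3: 579 + 305 = 884
accession 4: 884 + 305 = 1189
accession 5: 1189 + 305 = 1494
accession 6: 1494 + 305 = 1799
accession 7: 1799 + 305 = 2104
accession 8: 2104 + 305 = 2409
accession 9: 2409 + 305 = 2714
accession 10: 2714 + 305 = 3019
accession 11: 3019 + 305 = 3324
accession 12: 3324 + 305 = 3629
accession 13: 3629 + 305 = 3934
accession 14: 3934 + 305 = 4239
accession 15: 4239 + 305 = 4544

274, 579, 884, 1189, 1494, 1799, 2104, 2409, 2714, 3019, 3324, 3629, 3934, 4239, 4544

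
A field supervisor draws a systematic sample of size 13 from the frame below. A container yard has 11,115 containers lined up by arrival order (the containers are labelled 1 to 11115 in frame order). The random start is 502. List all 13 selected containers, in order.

k = N/n = 11115/13 = 855
container 1: 502
container 2: 502 + 855 = 1357
container 3: 1357 + 855 = 2212
container 4: 2212 + 855 = 3067
container 5: 3067 + 855 = 3922
container 6: 3922 + 855 = 4777
container 7: 4777 + 855 = 5632
container 8: 5632 + 855 = 6487
container 9: 6487 + 855 = 7342
container 10: 7342 + 855 = 8197
container 11: 8197 + 855 = 9052
container 12: 9052 + 855 = 9907
container 13: 9907 + 855 = 10762

502, 1357, 2212, 3067, 3922, 4777, 5632, 6487, 7342, 8197, 9052, 9907, 10762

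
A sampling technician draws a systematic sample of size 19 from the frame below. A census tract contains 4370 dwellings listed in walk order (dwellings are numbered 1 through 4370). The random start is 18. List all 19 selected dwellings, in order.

k = N/n = 4370/19 = 230
dwelling 1: 18
dwelling 2: 18 + 230 = 248
dwelling 3: 248 + 230 = 478
dwelling 4: 478 + 230 = 708
dwelling 5: 708 + 230 = 938
dwelling 6: 938 + 230 = 1168
dwelling 7: 1168 + 230 = 1398
dwelling 8: 1398 + 230 = 1628
dwelling 9: 1628 + 230 = 1858
dwelling 10: 1858 + 230 = 2088
dwelling 11: 2088 + 230 = 2318
dwelling 12: 2318 + 230 = 2548
dwelling 13: 2548 + 230 = 2778
dwelling 14: 2778 + 230 = 3008
dwelling 15: 3008 + 230 = 3238
dwelling 16: 3238 + 230 = 3468
dwelling 17: 3468 + 230 = 3698
dwelling 18: 3698 + 230 = 3928
dwelling 19: 3928 + 230 = 4158

18, 248, 478, 708, 938, 1168, 1398, 1628, 1858, 2088, 2318, 2548, 2778, 3008, 3238, 3468, 3698, 3928, 4158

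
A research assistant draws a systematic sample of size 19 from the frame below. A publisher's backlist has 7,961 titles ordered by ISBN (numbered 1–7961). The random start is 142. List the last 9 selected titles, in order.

4332, 4751, 5170, 5589, 6008, 6427, 6846, 7265, 7684

k = N/n = 7961/19 = 419
11th selection = 142 + 10×419 = 4332
12th: 4332 + 419 = 4751
13th: 4751 + 419 = 5170
14th: 5170 + 419 = 5589
15th: 5589 + 419 = 6008
16th: 6008 + 419 = 6427
17th: 6427 + 419 = 6846
18th: 6846 + 419 = 7265
19th: 7265 + 419 = 7684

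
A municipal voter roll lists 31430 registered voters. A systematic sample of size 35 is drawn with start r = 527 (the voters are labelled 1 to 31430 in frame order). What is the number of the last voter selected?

31059

k = 31430/35 = 898
35th selection = r + (35−1)·k = 527 + 34×898 = 527 + 30532 = 31059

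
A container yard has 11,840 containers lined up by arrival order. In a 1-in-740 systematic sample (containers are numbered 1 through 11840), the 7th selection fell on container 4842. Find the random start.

k = 740
r = 4842 − (7−1)×740 = 4842 − 4440 = 402

402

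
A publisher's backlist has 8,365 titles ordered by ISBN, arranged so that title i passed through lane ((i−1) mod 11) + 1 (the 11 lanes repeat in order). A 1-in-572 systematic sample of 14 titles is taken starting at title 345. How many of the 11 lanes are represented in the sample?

Consecutive selections differ by k = 572, so their lane numbers differ by 572 mod 11 = 0.
gcd(572, 11) = 11, so the sample visits 11/11 = 1 distinct residues mod 11.
Start 345 is lane 4; the lanes hit are 4.

1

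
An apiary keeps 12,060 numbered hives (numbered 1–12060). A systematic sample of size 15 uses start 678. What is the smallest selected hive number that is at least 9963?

10326

k = 12060/15 = 804
Steps past start: ⌈(9963 − 678)/804⌉ = ⌈9285/804⌉ = 12
Selected hive: 678 + 12×804 = 10326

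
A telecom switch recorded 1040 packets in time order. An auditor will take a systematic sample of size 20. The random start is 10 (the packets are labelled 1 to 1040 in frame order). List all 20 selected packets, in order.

k = N/n = 1040/20 = 52
packet 1: 10
packet 2: 10 + 52 = 62
packet 3: 62 + 52 = 114
packet 4: 114 + 52 = 166
packet 5: 166 + 52 = 218
packet 6: 218 + 52 = 270
packet 7: 270 + 52 = 322
packet 8: 322 + 52 = 374
packet 9: 374 + 52 = 426
packet 10: 426 + 52 = 478
packet 11: 478 + 52 = 530
packet 12: 530 + 52 = 582
packet 13: 582 + 52 = 634
packet 14: 634 + 52 = 686
packet 15: 686 + 52 = 738
packet 16: 738 + 52 = 790
packet 17: 790 + 52 = 842
packet 18: 842 + 52 = 894
packet 19: 894 + 52 = 946
packet 20: 946 + 52 = 998

10, 62, 114, 166, 218, 270, 322, 374, 426, 478, 530, 582, 634, 686, 738, 790, 842, 894, 946, 998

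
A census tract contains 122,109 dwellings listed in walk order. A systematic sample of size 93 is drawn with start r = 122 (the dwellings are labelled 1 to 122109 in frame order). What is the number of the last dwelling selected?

120918

k = 122109/93 = 1313
93rd selection = r + (93−1)·k = 122 + 92×1313 = 122 + 120796 = 120918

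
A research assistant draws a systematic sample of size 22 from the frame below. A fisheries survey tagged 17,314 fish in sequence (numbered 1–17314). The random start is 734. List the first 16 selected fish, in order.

k = N/n = 17314/22 = 787
fish 1: 734
fish 2: 734 + 787 = 1521
fish 3: 1521 + 787 = 2308
fish 4: 2308 + 787 = 3095
fish 5: 3095 + 787 = 3882
fish 6: 3882 + 787 = 4669
fish 7: 4669 + 787 = 5456
fish 8: 5456 + 787 = 6243
fish 9: 6243 + 787 = 7030
fish 10: 7030 + 787 = 7817
fish 11: 7817 + 787 = 8604
fish 12: 8604 + 787 = 9391
fish 13: 9391 + 787 = 10178
fish 14: 10178 + 787 = 10965
fish 15: 10965 + 787 = 11752
fish 16: 11752 + 787 = 12539

734, 1521, 2308, 3095, 3882, 4669, 5456, 6243, 7030, 7817, 8604, 9391, 10178, 10965, 11752, 12539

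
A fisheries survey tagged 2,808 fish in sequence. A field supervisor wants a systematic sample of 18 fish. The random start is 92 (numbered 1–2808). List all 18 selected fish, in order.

k = N/n = 2808/18 = 156
fish 1: 92
fish 2: 92 + 156 = 248
fish 3: 248 + 156 = 404
fish 4: 404 + 156 = 560
fish 5: 560 + 156 = 716
fish 6: 716 + 156 = 872
fish 7: 872 + 156 = 1028
fish 8: 1028 + 156 = 1184
fish 9: 1184 + 156 = 1340
fish 10: 1340 + 156 = 1496
fish 11: 1496 + 156 = 1652
fish 12: 1652 + 156 = 1808
fish 13: 1808 + 156 = 1964
fish 14: 1964 + 156 = 2120
fish 15: 2120 + 156 = 2276
fish 16: 2276 + 156 = 2432
fish 17: 2432 + 156 = 2588
fish 18: 2588 + 156 = 2744

92, 248, 404, 560, 716, 872, 1028, 1184, 1340, 1496, 1652, 1808, 1964, 2120, 2276, 2432, 2588, 2744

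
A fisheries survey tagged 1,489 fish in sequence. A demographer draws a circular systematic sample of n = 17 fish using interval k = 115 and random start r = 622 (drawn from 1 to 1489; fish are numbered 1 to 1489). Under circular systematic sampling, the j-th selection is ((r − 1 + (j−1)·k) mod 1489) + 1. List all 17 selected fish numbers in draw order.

622, 737, 852, 967, 1082, 1197, 1312, 1427, 53, 168, 283, 398, 513, 628, 743, 858, 973

Selection 1: 622
Selection 2: 622 + 115 = 737
Selection 3: 737 + 115 = 852
Selection 4: 852 + 115 = 967
Selection 5: 967 + 115 = 1082
Selection 6: 1082 + 115 = 1197
Selection 7: 1197 + 115 = 1312
Selection 8: 1312 + 115 = 1427
Selection 9: 1427 + 115 = 1542 → 1542 − 1489 = 53
Selection 10: 53 + 115 = 168
Selection 11: 168 + 115 = 283
Selection 12: 283 + 115 = 398
Selection 13: 398 + 115 = 513
Selection 14: 513 + 115 = 628
Selection 15: 628 + 115 = 743
Selection 16: 743 + 115 = 858
Selection 17: 858 + 115 = 973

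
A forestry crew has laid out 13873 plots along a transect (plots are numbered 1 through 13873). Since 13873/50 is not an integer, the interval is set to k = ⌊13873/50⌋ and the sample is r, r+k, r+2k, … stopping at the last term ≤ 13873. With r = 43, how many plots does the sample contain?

50

k = ⌊13873/50⌋ = 277
Achieved size = ⌊(13873 − 43)/277⌋ + 1 = ⌊13830/277⌋ + 1 = 49 + 1 = 50
(last selection: 43 + 49×277 = 13616 ≤ 13873; next would be 13893 > 13873)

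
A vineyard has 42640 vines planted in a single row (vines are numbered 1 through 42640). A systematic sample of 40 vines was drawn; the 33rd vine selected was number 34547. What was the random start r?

k = 42640/40 = 1066
r = 34547 − (33−1)×1066 = 34547 − 34112 = 435

435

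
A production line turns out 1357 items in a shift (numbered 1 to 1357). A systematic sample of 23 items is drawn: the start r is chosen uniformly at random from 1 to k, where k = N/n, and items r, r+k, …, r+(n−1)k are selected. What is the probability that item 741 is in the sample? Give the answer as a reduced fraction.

1/59

k = 1357/23 = 59.
Item 741 is selected iff r ≡ 741 (mod 59); exactly one such r in {1,…,59}.
Inclusion probability = 1/59.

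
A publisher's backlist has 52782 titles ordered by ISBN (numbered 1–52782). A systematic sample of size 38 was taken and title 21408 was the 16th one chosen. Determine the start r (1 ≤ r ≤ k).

573

k = 52782/38 = 1389
r = 21408 − (16−1)×1389 = 21408 − 20835 = 573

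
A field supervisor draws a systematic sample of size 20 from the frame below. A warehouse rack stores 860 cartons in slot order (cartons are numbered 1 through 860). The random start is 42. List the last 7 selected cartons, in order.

601, 644, 687, 730, 773, 816, 859

k = N/n = 860/20 = 43
14th selection = 42 + 13×43 = 601
15th: 601 + 43 = 644
16th: 644 + 43 = 687
17th: 687 + 43 = 730
18th: 730 + 43 = 773
19th: 773 + 43 = 816
20th: 816 + 43 = 859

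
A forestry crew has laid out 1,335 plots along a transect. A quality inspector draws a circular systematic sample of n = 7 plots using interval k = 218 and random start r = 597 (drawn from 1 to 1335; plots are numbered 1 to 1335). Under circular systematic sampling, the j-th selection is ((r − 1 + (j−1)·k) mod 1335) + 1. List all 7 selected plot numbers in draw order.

597, 815, 1033, 1251, 134, 352, 570

Selection 1: 597
Selection 2: 597 + 218 = 815
Selection 3: 815 + 218 = 1033
Selection 4: 1033 + 218 = 1251
Selection 5: 1251 + 218 = 1469 → 1469 − 1335 = 134
Selection 6: 134 + 218 = 352
Selection 7: 352 + 218 = 570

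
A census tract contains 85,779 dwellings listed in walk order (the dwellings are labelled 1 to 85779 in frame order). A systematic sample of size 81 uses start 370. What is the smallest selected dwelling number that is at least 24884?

25786

k = 85779/81 = 1059
Steps past start: ⌈(24884 − 370)/1059⌉ = ⌈24514/1059⌉ = 24
Selected dwelling: 370 + 24×1059 = 25786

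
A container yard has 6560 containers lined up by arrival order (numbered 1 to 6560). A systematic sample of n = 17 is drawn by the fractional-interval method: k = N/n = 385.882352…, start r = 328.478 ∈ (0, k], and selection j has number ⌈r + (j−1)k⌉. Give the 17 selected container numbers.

j=1: r + 0k = 328.478 → ⌈·⌉ = 329
j=2: r + 1k = 714.360352… → ⌈·⌉ = 715
j=3: r + 2k = 1100.242705… → ⌈·⌉ = 1101
j=4: r + 3k = 1486.125058… → ⌈·⌉ = 1487
j=5: r + 4k = 1872.007411… → ⌈·⌉ = 1873
j=6: r + 5k = 2257.889764… → ⌈·⌉ = 2258
j=7: r + 6k = 2643.772117… → ⌈·⌉ = 2644
j=8: r + 7k = 3029.654470… → ⌈·⌉ = 3030
j=9: r + 8k = 3415.536823… → ⌈·⌉ = 3416
j=10: r + 9k = 3801.419176… → ⌈·⌉ = 3802
j=11: r + 10k = 4187.301529… → ⌈·⌉ = 4188
j=12: r + 11k = 4573.183882… → ⌈·⌉ = 4574
j=13: r + 12k = 4959.066235… → ⌈·⌉ = 4960
j=14: r + 13k = 5344.948588… → ⌈·⌉ = 5345
j=15: r + 14k = 5730.830941… → ⌈·⌉ = 5731
j=16: r + 15k = 6116.713294… → ⌈·⌉ = 6117
j=17: r + 16k = 6502.595647… → ⌈·⌉ = 6503

329, 715, 1101, 1487, 1873, 2258, 2644, 3030, 3416, 3802, 4188, 4574, 4960, 5345, 5731, 6117, 6503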